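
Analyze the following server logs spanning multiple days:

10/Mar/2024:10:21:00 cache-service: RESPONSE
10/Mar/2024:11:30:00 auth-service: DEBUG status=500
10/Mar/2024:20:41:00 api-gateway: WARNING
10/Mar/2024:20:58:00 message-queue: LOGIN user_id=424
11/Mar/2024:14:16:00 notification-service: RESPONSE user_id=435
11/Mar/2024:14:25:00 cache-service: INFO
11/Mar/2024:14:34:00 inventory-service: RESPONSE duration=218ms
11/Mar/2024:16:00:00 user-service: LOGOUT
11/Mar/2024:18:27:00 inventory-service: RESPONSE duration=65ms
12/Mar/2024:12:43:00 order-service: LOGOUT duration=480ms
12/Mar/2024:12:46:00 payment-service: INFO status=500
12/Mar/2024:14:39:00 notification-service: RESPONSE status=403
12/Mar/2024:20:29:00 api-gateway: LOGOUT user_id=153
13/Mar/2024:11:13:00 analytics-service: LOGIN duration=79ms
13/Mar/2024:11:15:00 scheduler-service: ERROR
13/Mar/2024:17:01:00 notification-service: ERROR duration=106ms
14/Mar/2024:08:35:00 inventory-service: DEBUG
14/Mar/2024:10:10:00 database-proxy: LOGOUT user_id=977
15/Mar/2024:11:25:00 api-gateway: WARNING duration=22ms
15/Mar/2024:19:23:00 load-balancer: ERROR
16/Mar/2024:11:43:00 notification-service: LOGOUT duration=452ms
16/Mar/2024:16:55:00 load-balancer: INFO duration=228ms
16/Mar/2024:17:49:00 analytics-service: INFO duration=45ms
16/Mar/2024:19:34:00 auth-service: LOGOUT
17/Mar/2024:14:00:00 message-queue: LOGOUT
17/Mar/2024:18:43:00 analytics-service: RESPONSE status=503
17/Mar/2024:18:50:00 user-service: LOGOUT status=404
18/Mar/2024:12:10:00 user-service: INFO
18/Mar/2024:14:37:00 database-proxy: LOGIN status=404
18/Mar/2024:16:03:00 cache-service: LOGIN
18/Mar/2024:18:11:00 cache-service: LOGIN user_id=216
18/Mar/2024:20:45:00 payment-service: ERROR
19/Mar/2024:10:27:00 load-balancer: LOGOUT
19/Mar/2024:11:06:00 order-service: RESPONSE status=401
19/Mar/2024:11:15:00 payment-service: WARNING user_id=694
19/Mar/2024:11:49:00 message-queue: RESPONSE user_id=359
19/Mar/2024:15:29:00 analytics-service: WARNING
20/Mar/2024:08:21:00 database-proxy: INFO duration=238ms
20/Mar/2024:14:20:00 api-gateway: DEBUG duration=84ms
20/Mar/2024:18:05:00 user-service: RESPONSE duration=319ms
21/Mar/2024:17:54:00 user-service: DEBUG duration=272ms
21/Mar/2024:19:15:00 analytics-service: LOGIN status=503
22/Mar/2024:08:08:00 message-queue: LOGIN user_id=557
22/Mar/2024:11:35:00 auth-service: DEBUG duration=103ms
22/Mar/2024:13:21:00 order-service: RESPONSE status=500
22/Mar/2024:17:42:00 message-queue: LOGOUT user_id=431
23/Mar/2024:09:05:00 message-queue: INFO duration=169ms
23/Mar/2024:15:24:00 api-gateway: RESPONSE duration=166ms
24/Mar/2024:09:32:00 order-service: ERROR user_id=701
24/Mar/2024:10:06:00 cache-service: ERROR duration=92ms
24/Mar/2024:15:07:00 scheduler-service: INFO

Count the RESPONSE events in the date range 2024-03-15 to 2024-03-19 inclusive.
3

To filter by date range:

1. Date range: 2024-03-15 through 2024-03-19, both dates inclusive
2. Filter for RESPONSE events whose date falls in this range
3. Count matching events: 3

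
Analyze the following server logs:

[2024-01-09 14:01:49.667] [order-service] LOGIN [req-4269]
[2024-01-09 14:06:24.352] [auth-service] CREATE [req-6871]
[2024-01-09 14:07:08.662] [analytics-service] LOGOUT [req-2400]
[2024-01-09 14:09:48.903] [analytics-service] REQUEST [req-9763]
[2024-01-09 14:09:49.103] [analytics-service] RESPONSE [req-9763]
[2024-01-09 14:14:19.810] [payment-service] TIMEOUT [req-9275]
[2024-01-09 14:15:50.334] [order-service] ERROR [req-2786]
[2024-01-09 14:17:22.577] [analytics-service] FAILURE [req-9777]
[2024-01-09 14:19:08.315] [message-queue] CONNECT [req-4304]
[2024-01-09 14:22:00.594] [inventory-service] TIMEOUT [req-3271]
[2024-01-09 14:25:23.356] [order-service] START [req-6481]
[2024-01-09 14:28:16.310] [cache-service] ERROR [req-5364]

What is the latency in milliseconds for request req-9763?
200

To calculate latency:

1. Find REQUEST with id req-9763: 2024-01-09 14:09:48.903
2. Find RESPONSE with id req-9763: 2024-01-09 14:09:49.103
3. Latency: 2024-01-09 14:09:49.103 - 2024-01-09 14:09:48.903 = 200ms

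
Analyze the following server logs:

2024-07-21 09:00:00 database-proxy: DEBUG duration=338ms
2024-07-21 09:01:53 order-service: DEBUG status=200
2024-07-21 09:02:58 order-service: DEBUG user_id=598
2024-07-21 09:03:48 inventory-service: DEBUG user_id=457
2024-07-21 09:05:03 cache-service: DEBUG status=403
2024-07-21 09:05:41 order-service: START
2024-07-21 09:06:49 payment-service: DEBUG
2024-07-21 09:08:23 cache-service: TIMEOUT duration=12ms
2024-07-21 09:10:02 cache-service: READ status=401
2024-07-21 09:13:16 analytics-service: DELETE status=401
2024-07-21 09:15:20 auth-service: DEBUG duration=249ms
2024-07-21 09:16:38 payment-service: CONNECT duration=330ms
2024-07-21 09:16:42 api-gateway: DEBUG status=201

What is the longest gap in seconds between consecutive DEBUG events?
511

To find the longest gap:

1. Extract all DEBUG events in chronological order
2. Calculate time differences between consecutive events
3. Find the maximum difference
4. Longest gap: 511 seconds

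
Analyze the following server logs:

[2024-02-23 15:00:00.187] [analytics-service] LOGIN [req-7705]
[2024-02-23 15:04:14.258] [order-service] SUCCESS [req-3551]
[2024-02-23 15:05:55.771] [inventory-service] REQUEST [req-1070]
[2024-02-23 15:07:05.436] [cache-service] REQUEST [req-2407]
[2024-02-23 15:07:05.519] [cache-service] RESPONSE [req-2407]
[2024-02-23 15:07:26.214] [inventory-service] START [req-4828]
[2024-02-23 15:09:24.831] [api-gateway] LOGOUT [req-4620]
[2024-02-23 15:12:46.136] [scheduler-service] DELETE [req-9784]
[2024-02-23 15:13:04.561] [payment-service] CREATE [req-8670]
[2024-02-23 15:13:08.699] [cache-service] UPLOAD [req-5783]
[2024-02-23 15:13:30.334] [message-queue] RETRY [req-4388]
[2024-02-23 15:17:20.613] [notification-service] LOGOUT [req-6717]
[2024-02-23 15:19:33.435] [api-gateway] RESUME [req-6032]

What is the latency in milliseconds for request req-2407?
83

To calculate latency:

1. Find REQUEST with id req-2407: 2024-02-23 15:07:05.436
2. Find RESPONSE with id req-2407: 2024-02-23 15:07:05.519
3. Latency: 2024-02-23 15:07:05.519 - 2024-02-23 15:07:05.436 = 83ms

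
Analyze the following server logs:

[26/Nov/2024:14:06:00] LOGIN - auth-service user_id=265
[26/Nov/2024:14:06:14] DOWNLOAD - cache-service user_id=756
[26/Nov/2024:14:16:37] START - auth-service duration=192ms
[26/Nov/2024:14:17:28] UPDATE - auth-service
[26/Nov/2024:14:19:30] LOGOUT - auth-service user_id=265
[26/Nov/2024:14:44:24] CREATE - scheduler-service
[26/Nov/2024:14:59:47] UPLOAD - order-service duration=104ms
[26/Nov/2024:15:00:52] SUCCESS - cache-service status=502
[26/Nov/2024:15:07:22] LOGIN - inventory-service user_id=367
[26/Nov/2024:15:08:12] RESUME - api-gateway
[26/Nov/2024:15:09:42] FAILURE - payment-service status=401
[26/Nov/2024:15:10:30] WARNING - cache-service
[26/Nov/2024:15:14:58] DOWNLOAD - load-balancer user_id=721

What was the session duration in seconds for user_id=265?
810

To calculate session duration:

1. Find LOGIN event for user_id=265: 26/Nov/2024:14:06:00
2. Find LOGOUT event for user_id=265: 26/Nov/2024:14:19:30
3. Session duration: 26/Nov/2024:14:19:30 - 26/Nov/2024:14:06:00 = 810 seconds (13 minutes)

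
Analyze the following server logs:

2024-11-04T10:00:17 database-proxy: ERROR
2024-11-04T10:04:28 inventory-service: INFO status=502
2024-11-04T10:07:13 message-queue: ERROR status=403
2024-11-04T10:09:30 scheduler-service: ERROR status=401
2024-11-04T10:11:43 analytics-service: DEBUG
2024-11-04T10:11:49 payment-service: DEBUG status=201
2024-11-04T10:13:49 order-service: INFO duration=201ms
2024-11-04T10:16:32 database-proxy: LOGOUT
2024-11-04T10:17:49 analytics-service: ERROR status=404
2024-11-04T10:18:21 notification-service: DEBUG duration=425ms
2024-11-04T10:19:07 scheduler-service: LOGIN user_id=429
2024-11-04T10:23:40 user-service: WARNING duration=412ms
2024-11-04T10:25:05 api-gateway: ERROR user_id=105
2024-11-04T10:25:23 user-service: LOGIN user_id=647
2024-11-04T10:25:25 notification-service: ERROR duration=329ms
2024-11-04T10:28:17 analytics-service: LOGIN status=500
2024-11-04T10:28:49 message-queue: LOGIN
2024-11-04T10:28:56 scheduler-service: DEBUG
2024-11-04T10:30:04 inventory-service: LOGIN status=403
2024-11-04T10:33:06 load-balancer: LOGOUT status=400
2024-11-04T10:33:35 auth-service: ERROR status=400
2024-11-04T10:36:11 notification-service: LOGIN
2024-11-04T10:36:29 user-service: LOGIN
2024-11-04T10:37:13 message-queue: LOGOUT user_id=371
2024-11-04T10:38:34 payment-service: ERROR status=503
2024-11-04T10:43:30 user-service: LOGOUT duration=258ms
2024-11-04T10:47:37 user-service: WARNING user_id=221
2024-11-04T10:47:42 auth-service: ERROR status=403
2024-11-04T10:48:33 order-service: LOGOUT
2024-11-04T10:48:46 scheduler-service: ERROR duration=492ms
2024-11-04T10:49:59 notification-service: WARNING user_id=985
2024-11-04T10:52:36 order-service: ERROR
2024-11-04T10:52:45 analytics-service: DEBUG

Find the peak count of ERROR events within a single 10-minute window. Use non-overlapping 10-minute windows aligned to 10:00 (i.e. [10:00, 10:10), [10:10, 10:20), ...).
3

To find the burst window:

1. Divide the log period into non-overlapping 10-minute windows starting at 10:00
2. Count ERROR events in each window
3. Find the window with maximum count
4. Maximum events in a window: 3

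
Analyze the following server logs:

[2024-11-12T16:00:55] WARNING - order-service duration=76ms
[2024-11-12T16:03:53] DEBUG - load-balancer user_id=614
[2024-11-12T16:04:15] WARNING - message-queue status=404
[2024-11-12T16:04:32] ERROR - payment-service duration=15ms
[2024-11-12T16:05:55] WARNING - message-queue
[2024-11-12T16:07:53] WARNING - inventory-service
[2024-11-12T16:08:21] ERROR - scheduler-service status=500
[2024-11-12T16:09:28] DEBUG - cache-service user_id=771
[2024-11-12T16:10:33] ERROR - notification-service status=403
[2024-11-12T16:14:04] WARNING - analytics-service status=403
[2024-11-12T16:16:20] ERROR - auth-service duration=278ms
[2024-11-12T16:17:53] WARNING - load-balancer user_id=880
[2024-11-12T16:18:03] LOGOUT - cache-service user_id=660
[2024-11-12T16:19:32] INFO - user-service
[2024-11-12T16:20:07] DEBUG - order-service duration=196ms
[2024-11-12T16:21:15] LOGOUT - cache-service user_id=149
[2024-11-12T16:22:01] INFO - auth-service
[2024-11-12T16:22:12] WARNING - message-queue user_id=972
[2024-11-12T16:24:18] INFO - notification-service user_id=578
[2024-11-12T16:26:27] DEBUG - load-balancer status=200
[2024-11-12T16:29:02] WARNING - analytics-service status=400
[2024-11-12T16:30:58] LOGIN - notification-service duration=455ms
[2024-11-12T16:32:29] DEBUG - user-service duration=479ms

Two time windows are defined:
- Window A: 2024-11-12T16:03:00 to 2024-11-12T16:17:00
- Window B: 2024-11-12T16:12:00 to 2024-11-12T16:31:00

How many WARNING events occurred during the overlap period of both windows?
1

To find overlap events:

1. Window A: 2024-11-12T16:03:00 to 2024-11-12T16:17:00
2. Window B: 2024-11-12T16:12:00 to 2024-11-12T16:31:00
3. Overlap period: 2024-11-12T16:12:00 to 2024-11-12T16:17:00
4. Count WARNING events in overlap: 1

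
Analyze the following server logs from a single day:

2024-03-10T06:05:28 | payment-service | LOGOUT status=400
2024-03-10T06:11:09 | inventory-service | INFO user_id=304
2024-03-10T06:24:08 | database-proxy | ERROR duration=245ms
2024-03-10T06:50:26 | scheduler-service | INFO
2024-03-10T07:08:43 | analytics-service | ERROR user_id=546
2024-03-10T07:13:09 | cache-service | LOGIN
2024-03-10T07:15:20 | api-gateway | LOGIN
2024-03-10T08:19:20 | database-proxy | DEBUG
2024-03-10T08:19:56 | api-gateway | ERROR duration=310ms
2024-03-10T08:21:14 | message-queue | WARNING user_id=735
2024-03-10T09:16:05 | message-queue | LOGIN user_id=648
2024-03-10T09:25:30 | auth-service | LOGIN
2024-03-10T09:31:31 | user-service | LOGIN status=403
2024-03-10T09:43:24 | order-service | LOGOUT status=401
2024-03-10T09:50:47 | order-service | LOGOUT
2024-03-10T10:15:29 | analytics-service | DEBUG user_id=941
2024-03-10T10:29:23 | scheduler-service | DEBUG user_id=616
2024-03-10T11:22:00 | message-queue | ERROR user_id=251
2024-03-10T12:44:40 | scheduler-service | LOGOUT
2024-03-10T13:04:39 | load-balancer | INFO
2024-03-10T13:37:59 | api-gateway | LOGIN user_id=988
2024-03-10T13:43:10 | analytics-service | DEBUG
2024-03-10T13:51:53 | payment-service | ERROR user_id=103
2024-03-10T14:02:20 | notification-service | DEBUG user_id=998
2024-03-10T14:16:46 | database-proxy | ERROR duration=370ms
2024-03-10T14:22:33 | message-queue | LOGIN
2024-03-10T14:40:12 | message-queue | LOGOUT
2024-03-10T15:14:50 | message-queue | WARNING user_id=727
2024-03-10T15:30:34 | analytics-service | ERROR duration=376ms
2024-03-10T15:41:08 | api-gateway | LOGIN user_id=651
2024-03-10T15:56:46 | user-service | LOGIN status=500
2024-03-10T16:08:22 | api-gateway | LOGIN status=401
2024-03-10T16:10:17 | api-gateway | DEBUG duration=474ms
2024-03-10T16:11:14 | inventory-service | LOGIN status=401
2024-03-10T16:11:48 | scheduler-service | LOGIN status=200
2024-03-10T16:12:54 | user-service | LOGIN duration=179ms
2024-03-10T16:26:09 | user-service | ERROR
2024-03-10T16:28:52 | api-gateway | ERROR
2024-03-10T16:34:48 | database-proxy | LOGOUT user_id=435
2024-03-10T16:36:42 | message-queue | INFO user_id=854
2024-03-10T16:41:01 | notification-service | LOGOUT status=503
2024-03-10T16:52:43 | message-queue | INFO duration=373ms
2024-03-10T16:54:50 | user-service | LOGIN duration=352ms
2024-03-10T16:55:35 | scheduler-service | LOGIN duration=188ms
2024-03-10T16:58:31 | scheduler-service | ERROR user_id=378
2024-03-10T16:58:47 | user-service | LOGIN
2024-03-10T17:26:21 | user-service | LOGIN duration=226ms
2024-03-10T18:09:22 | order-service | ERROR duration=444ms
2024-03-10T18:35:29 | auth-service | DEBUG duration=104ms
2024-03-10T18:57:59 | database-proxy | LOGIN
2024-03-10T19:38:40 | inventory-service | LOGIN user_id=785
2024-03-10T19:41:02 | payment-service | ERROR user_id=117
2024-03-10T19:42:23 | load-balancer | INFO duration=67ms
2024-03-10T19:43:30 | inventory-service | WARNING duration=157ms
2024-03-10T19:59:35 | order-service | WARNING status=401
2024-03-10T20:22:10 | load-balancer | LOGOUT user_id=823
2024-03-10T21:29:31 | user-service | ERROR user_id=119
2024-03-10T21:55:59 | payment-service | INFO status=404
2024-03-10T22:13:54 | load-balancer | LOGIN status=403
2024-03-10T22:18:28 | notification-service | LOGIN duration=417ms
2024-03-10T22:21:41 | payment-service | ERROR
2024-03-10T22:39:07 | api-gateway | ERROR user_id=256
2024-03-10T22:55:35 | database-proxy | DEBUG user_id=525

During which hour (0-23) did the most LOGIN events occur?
16

To find the peak hour:

1. Group all LOGIN events by hour
2. Count events in each hour
3. Find hour with maximum count
4. Peak hour: 16 (with 7 events)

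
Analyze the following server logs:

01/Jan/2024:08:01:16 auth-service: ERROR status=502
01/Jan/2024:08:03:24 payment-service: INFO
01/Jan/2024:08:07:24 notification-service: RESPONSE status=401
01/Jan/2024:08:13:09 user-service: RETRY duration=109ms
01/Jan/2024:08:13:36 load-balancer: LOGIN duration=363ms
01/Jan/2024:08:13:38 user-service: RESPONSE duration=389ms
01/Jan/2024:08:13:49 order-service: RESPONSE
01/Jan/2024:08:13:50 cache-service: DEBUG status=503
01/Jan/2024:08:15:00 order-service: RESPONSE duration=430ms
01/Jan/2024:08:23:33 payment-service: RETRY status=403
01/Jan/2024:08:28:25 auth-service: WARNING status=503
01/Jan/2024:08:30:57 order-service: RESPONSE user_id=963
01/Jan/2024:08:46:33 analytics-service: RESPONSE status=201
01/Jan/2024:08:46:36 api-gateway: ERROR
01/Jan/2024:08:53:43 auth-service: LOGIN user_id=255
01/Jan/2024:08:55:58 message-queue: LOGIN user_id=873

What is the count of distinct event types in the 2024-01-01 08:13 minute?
4

To count unique event types:

1. Filter events in the minute starting at 2024-01-01 08:13
2. Extract event types from matching entries
3. Count unique types: 4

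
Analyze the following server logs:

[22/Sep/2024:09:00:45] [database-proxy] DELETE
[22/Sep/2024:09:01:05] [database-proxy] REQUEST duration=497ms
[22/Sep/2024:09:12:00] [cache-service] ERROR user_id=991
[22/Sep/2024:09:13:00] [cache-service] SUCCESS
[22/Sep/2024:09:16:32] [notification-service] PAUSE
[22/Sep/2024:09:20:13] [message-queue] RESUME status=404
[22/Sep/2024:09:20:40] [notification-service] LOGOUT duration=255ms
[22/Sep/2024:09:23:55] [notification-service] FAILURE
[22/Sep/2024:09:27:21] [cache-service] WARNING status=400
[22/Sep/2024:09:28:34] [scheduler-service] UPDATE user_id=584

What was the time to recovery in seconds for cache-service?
60

To calculate recovery time:

1. Find ERROR event for cache-service: 22/Sep/2024:09:12:00
2. Find next SUCCESS event for cache-service: 22/Sep/2024:09:13:00
3. Recovery time: 22/Sep/2024:09:13:00 - 22/Sep/2024:09:12:00 = 60 seconds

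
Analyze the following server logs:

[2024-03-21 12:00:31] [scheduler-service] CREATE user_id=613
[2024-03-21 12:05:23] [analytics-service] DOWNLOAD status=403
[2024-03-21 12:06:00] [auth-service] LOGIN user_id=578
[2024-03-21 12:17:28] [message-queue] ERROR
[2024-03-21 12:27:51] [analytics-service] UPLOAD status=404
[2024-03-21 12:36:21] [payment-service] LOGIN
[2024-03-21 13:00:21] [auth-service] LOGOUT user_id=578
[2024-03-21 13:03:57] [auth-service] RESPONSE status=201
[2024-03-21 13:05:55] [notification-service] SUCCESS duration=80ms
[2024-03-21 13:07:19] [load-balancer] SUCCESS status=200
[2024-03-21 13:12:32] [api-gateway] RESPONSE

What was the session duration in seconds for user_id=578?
3261

To calculate session duration:

1. Find LOGIN event for user_id=578: 2024-03-21 12:06:00
2. Find LOGOUT event for user_id=578: 2024-03-21 13:00:21
3. Session duration: 2024-03-21 13:00:21 - 2024-03-21 12:06:00 = 3261 seconds (54 minutes)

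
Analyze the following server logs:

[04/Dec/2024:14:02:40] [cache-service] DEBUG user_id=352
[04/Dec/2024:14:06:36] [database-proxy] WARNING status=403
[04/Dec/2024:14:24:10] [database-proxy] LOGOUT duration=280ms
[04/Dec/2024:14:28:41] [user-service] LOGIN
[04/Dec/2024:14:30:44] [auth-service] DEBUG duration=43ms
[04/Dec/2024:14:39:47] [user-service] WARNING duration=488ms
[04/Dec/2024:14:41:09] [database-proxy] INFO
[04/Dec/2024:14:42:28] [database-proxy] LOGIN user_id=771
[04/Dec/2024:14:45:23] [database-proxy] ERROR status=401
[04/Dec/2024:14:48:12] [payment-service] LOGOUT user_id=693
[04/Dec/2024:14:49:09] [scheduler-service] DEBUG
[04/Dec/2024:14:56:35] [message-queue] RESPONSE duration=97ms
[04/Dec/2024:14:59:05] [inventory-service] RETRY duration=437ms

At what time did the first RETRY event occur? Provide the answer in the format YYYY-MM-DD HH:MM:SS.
2024-12-04 14:59:05

To find the first event:

1. Filter for all RETRY events
2. Sort by timestamp
3. Select the first one
4. Timestamp: 2024-12-04 14:59:05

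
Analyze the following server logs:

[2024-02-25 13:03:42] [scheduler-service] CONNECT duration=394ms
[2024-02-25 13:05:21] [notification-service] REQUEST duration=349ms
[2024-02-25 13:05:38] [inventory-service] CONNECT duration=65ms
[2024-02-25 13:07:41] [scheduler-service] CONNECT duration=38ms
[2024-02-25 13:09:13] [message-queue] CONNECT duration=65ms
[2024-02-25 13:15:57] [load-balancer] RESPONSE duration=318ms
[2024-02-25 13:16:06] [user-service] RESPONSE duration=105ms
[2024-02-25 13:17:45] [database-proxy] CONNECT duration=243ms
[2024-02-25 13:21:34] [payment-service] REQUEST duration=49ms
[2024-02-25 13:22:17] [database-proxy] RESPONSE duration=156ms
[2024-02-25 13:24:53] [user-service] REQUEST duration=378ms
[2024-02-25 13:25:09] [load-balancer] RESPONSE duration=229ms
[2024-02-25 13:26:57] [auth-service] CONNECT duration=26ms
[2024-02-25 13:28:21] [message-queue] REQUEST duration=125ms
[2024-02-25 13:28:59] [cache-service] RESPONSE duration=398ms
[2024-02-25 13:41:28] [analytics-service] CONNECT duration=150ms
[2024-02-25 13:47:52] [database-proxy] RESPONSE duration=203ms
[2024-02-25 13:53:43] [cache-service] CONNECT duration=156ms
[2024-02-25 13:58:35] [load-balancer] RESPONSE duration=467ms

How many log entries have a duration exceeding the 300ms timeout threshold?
6

To count timeouts:

1. Threshold: 300ms
2. Extract duration from each log entry
3. Count entries where duration > 300
4. Timeout count: 6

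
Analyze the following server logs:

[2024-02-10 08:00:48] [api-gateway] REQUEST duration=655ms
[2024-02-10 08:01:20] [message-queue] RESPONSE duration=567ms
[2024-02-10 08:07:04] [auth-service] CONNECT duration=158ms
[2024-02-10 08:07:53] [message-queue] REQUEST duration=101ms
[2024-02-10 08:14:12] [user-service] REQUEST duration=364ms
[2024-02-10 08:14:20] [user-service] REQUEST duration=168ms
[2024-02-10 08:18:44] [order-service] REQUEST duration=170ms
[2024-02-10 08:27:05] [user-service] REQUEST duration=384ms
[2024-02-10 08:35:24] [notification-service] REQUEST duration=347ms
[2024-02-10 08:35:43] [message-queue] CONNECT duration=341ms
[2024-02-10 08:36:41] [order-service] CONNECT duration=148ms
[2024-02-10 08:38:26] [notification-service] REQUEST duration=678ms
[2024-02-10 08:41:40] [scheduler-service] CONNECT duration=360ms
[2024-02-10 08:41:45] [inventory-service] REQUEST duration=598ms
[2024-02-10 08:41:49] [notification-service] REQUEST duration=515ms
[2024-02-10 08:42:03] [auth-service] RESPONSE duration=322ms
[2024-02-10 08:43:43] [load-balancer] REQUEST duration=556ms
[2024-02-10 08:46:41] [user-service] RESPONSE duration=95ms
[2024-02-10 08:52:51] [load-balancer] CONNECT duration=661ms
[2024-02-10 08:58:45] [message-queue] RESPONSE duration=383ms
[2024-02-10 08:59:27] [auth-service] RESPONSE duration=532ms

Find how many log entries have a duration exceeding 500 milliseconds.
8

To count timeouts:

1. Threshold: 500ms
2. Extract duration from each log entry
3. Count entries where duration > 500
4. Timeout count: 8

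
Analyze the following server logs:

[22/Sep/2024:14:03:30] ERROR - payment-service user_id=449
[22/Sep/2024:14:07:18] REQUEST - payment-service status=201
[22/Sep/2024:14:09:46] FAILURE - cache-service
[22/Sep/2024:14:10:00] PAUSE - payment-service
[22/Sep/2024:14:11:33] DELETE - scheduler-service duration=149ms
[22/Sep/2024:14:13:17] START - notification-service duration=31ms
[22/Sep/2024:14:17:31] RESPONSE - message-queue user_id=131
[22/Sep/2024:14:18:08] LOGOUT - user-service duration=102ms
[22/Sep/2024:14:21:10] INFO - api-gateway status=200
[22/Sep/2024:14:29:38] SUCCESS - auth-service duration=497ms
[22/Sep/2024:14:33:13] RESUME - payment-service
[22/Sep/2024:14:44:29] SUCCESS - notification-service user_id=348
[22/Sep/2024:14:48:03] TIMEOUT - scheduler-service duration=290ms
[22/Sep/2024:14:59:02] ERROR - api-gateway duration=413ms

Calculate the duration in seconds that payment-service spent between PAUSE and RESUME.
1393

To calculate state duration:

1. Find PAUSE event for payment-service: 22/Sep/2024:14:10:00
2. Find RESUME event for payment-service: 22/Sep/2024:14:33:13
3. Calculate duration: 22/Sep/2024:14:33:13 - 22/Sep/2024:14:10:00 = 1393 seconds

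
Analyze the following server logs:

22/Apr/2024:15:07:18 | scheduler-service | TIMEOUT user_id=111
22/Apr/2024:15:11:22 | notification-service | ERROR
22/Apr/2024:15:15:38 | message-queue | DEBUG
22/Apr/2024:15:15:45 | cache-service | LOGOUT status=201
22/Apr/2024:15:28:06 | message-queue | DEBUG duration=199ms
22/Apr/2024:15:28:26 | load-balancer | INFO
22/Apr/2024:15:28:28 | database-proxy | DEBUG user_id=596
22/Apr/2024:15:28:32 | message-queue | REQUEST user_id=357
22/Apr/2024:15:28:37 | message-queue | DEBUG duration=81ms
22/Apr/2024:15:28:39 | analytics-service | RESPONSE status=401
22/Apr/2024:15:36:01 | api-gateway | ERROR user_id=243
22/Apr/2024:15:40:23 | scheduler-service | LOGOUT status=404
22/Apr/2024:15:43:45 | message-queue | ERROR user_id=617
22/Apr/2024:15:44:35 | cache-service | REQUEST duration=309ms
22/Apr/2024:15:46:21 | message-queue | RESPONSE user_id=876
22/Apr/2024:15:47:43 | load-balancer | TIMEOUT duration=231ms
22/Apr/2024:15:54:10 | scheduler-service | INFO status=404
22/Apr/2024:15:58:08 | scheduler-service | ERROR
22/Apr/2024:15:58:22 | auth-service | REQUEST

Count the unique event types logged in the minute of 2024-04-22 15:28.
4

To count unique event types:

1. Filter events in the minute starting at 2024-04-22 15:28
2. Extract event types from matching entries
3. Count unique types: 4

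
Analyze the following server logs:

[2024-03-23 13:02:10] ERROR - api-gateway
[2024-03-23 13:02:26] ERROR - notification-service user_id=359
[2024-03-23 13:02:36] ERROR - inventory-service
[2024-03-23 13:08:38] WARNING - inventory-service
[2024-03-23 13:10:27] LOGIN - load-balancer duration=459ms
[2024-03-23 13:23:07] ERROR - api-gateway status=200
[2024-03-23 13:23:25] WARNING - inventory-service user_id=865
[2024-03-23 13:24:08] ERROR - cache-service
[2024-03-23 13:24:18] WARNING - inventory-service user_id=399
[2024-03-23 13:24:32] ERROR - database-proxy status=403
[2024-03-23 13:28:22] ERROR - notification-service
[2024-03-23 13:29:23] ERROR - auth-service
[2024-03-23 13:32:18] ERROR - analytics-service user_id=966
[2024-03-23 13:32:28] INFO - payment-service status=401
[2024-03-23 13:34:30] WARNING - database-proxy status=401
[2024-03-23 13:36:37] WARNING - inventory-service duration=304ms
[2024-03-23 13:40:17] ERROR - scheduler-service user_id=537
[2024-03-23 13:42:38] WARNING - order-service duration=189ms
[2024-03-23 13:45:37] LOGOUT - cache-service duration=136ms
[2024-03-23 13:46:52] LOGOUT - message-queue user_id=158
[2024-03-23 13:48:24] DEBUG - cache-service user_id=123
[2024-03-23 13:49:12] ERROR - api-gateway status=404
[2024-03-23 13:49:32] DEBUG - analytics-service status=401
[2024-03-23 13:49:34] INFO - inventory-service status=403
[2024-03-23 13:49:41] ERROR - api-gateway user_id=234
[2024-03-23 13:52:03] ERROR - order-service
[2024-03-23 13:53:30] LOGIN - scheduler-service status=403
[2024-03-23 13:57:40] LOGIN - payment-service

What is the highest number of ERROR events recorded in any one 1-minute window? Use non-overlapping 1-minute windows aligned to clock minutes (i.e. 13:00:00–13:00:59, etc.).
3

To find the burst window:

1. Divide the log period into non-overlapping 1-minute windows starting at 13:00
2. Count ERROR events in each window
3. Find the window with maximum count
4. Maximum events in a window: 3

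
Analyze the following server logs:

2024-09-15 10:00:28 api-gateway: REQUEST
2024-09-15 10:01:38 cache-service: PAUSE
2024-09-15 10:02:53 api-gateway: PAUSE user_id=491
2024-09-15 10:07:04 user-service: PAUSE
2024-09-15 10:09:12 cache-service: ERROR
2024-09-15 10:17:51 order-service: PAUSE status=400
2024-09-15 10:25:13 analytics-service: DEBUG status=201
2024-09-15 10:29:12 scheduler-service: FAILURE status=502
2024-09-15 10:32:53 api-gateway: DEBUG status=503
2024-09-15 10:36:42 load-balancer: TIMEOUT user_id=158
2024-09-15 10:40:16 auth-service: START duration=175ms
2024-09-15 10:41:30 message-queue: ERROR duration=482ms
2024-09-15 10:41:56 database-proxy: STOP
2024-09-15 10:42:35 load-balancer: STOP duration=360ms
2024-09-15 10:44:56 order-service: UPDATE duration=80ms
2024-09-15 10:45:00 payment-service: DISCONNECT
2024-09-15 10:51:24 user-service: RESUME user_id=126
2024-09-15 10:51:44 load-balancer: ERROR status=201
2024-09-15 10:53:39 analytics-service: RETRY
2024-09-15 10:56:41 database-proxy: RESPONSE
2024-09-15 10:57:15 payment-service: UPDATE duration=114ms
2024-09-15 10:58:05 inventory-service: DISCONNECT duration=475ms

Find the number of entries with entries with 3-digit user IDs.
3

To find matching entries:

1. Pattern to match: entries with 3-digit user IDs
2. Scan each log entry for the pattern
3. Count matches: 3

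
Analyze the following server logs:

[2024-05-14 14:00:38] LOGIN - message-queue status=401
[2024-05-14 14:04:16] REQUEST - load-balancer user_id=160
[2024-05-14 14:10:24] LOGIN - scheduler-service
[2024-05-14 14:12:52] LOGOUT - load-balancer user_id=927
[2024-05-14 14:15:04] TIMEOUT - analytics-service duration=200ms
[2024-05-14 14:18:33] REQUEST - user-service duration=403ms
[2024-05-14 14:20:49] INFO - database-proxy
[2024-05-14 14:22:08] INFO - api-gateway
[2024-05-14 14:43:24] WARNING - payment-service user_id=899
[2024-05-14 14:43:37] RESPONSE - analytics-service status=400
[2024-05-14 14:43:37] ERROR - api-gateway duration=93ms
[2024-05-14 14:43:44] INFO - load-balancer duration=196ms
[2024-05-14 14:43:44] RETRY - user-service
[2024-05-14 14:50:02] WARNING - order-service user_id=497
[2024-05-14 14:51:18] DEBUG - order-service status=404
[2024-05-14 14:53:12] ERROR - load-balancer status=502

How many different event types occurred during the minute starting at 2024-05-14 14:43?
5

To count unique event types:

1. Filter events in the minute starting at 2024-05-14 14:43
2. Extract event types from matching entries
3. Count unique types: 5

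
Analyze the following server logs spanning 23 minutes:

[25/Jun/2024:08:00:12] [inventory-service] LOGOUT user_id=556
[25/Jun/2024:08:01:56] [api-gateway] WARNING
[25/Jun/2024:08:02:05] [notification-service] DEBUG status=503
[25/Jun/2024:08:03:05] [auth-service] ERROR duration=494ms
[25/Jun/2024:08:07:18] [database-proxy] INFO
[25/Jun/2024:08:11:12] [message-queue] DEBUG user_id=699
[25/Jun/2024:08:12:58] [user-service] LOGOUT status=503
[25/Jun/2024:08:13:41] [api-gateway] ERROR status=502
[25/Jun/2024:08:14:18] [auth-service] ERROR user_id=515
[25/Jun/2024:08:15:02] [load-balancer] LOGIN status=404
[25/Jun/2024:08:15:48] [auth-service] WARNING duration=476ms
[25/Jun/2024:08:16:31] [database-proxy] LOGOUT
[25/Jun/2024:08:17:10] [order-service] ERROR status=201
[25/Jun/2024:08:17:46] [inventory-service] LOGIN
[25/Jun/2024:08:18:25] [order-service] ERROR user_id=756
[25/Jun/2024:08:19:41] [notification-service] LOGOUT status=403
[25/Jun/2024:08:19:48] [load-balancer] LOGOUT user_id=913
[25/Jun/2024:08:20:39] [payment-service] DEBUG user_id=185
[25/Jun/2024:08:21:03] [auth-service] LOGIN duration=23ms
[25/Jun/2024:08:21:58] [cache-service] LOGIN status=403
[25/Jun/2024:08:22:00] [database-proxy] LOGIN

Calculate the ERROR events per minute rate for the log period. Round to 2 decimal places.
0.22

To calculate the rate:

1. Count total ERROR events: 5
2. Total time period: 23 minutes
3. Rate = 5 / 23 = 0.22 events per minute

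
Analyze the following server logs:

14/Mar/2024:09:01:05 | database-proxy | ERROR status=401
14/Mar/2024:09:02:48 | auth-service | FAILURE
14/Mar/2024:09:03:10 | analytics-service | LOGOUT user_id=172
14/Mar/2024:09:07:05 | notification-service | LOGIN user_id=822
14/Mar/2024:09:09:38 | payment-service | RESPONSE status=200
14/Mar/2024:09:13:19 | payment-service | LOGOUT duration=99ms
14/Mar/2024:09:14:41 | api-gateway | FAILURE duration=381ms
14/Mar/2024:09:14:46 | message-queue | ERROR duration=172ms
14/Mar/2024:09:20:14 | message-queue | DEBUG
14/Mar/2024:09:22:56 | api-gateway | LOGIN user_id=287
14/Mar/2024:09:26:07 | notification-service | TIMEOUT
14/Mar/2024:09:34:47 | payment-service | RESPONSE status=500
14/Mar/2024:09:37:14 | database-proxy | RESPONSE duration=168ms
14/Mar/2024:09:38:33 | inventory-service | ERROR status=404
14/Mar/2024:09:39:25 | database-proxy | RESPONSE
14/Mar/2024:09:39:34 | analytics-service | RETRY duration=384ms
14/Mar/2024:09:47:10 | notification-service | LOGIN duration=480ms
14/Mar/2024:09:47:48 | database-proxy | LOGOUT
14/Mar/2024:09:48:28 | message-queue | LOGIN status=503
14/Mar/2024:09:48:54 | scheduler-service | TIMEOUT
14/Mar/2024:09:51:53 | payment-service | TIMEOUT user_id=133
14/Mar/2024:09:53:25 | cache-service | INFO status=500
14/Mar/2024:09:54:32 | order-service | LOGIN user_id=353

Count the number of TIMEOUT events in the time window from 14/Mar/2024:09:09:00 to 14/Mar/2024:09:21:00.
0

To count events in the time window:

1. Window boundaries: 14/Mar/2024:09:09:00 to 14/Mar/2024:09:21:00
2. Filter for TIMEOUT events within this window
3. Count matching events: 0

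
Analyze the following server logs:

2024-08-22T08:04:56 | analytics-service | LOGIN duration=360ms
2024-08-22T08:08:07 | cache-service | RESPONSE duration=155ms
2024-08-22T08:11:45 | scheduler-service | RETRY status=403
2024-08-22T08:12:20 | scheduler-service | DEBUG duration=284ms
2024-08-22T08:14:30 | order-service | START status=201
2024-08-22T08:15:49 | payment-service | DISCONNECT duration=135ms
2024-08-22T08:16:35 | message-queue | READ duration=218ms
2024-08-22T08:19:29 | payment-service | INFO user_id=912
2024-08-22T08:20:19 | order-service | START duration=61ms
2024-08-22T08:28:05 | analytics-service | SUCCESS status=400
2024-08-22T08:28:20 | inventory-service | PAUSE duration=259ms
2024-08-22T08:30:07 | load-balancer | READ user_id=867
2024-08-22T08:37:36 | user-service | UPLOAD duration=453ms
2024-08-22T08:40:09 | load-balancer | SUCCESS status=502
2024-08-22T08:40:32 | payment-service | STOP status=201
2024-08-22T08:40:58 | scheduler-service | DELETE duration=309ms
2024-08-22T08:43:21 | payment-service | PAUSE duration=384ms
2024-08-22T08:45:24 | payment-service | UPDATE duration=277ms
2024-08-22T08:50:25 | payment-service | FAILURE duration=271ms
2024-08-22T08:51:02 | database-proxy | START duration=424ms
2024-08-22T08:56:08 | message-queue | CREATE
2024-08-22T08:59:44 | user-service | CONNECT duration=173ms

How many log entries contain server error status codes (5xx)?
1

To find matching entries:

1. Pattern to match: server error status codes (5xx)
2. Scan each log entry for the pattern
3. Count matches: 1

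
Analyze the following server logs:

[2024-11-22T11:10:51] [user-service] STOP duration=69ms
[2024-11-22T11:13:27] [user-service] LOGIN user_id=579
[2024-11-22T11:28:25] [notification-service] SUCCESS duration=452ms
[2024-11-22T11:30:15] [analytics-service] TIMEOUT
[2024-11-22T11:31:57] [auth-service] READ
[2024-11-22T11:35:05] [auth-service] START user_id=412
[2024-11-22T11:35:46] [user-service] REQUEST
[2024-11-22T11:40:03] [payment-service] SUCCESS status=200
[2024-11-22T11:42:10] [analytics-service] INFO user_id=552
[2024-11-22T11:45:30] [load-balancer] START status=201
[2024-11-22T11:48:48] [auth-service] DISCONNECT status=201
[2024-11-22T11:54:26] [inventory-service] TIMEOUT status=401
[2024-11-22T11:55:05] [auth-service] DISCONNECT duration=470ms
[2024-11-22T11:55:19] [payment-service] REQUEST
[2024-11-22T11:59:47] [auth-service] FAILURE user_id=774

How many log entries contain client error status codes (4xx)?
1

To find matching entries:

1. Pattern to match: client error status codes (4xx)
2. Scan each log entry for the pattern
3. Count matches: 1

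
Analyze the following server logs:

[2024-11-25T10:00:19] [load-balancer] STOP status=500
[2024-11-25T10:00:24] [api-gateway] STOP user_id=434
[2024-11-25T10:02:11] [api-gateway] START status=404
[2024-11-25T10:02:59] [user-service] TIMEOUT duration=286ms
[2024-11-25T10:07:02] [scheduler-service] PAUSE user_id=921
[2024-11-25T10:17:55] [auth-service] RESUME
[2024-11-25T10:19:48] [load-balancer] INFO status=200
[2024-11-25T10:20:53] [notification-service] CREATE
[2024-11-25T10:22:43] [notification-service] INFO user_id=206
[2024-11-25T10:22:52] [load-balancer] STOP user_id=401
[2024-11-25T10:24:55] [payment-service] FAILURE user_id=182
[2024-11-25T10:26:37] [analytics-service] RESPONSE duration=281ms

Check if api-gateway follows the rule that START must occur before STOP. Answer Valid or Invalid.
Invalid

To validate ordering:

1. Required order: START → STOP
2. Rule: START must occur before STOP
3. Check actual order of events for api-gateway
4. Result: Invalid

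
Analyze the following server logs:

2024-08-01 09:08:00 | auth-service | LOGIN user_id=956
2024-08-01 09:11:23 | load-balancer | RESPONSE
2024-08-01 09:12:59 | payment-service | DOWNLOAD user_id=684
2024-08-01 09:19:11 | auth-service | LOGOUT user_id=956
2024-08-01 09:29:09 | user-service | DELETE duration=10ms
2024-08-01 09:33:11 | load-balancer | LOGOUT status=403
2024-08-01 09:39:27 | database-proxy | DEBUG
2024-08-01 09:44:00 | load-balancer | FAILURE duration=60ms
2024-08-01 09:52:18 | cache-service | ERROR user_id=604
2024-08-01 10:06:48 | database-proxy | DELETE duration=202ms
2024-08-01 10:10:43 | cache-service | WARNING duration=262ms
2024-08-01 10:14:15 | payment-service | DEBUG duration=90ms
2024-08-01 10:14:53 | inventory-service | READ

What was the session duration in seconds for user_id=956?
671

To calculate session duration:

1. Find LOGIN event for user_id=956: 2024-08-01 09:08:00
2. Find LOGOUT event for user_id=956: 2024-08-01 09:19:11
3. Session duration: 2024-08-01 09:19:11 - 2024-08-01 09:08:00 = 671 seconds (11 minutes)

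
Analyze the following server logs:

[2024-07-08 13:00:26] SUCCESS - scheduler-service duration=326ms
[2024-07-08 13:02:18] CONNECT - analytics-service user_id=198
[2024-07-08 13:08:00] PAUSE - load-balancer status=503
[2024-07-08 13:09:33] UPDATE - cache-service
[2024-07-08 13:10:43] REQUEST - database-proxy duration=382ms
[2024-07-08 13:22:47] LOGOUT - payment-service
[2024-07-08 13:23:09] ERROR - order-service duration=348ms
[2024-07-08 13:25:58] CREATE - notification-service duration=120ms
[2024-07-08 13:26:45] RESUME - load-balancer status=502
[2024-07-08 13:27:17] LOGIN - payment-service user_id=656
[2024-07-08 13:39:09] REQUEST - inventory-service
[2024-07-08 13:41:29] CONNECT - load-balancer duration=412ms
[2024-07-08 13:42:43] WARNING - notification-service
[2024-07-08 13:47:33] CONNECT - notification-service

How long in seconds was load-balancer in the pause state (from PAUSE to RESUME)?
1125

To calculate state duration:

1. Find PAUSE event for load-balancer: 2024-07-08 13:08:00
2. Find RESUME event for load-balancer: 2024-07-08 13:26:45
3. Calculate duration: 2024-07-08 13:26:45 - 2024-07-08 13:08:00 = 1125 seconds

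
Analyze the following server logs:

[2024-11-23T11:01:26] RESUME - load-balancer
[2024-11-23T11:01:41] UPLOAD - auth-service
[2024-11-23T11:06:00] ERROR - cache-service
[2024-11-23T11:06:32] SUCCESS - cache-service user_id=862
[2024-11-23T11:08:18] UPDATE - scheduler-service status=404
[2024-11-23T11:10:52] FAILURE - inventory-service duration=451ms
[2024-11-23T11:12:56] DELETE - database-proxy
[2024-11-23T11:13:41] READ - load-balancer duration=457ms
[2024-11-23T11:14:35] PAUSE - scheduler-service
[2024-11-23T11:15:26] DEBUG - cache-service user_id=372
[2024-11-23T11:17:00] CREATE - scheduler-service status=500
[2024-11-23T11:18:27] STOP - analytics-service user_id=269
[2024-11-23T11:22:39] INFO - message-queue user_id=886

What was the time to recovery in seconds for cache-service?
32

To calculate recovery time:

1. Find ERROR event for cache-service: 2024-11-23T11:06:00
2. Find next SUCCESS event for cache-service: 2024-11-23T11:06:32
3. Recovery time: 2024-11-23T11:06:32 - 2024-11-23T11:06:00 = 32 seconds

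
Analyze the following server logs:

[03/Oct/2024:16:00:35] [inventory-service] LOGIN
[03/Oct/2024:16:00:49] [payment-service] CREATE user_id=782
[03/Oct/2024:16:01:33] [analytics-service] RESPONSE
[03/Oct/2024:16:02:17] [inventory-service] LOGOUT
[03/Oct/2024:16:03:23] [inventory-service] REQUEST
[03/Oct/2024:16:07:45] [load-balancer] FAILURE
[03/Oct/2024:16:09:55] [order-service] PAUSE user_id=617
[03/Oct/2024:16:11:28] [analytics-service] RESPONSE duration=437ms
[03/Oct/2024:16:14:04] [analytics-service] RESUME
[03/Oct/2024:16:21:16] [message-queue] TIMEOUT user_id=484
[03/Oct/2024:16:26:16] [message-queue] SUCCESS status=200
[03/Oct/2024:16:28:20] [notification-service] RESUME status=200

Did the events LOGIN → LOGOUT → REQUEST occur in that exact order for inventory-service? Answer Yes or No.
Yes

To verify sequence order:

1. Find all events in sequence LOGIN → LOGOUT → REQUEST for inventory-service
2. Extract their timestamps
3. Check if timestamps are in ascending order
4. Result: Yes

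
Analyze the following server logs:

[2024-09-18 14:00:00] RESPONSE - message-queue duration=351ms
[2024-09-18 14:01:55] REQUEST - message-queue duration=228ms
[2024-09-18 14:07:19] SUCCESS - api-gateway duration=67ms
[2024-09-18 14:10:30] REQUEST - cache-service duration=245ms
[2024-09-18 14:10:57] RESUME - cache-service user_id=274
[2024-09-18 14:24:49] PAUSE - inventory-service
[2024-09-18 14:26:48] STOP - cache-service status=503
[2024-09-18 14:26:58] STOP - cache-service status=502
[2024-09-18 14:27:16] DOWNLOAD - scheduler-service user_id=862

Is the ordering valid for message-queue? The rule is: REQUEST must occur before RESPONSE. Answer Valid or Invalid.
Invalid

To validate ordering:

1. Required order: REQUEST → RESPONSE
2. Rule: REQUEST must occur before RESPONSE
3. Check actual order of events for message-queue
4. Result: Invalid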